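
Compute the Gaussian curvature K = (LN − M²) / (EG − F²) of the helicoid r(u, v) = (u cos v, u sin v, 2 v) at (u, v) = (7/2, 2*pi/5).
K = -64/4225

Coefficients of the first fundamental form: E = 1, F = 0, G = u^2 + 4.
Coefficients of the second fundamental form: L = 0, M = -2/sqrt(u^2 + 4), N = 0.
Assemble K = (LN − M²)/(EG − F²) = -4/(u^2 + 4)^2. At (u, v) = (7/2, 2*pi/5): K = -64/4225.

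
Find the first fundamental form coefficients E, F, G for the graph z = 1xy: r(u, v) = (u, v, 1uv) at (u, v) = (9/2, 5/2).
E = 29/4;  F = 45/4;  G = 85/4

Partials: r_u = (1, 0, v), r_v = (0, 1, u). As functions of (u, v):
  E = r_u · r_u = v^2 + 1,
  F = r_u · r_v = u*v,
  G = r_v · r_v = u^2 + 1.
Evaluating at (u, v) = (9/2, 5/2): E = 29/4, F = 45/4, G = 85/4.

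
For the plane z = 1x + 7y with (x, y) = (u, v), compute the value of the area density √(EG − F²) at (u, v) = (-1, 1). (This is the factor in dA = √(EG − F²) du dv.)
√(EG − F²)|_{(-1, 1)} = sqrt(51)

E = 2, F = 7, G = 50, so EG − F² = 51. Taking the positive square root: √(EG − F²) = sqrt(51). At (u, v) = (-1, 1): sqrt(51).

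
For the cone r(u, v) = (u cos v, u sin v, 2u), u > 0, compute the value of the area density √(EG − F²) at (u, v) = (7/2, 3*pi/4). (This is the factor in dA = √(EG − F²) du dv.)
√(EG − F²)|_{(7/2, 3*pi/4)} = 7*sqrt(5)/2

E = 5, F = 0, G = u^2, so EG − F² = 5*u^2. Taking the positive square root: √(EG − F²) = sqrt(5)*Abs(u). At (u, v) = (7/2, 3*pi/4): 7*sqrt(5)/2.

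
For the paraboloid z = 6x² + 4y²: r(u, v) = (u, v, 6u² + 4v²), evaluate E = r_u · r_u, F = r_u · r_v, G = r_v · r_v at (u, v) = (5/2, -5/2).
E = 901;  F = -600;  G = 401

Partials: r_u = (1, 0, 12*u), r_v = (0, 1, 8*v). As functions of (u, v):
  E = r_u · r_u = 144*u^2 + 1,
  F = r_u · r_v = 96*u*v,
  G = r_v · r_v = 64*v^2 + 1.
Evaluating at (u, v) = (5/2, -5/2): E = 901, F = -600, G = 401.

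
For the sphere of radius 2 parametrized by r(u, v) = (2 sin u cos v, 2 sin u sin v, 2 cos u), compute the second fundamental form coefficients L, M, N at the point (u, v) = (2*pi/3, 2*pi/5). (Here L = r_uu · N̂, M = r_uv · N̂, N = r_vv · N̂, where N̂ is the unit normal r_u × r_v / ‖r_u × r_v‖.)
L = -2;  M = 0;  N = -3/2

Compute the unit normal N̂(u, v) = (sin(u)^2*cos(v)/Abs(sin(u)), sin(u)^2*sin(v)/Abs(sin(u)), sin(2*u)/(2*Abs(sin(u)))), and the second partials r_uu, r_uv, r_vv. Take dot products:
  L(u, v) = r_uu · N̂ = -2*sin(u)/Abs(sin(u)),
  M(u, v) = r_uv · N̂ = 0,
  N(u, v) = r_vv · N̂ = -2*sin(u)^3/Abs(sin(u)).
Evaluating at (u, v) = (2*pi/3, 2*pi/5):
  L = -2, M = 0, N = -3/2.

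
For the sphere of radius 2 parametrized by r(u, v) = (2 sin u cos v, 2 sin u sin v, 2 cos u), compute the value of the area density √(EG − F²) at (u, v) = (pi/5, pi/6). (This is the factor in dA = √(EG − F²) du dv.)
√(EG − F²)|_{(pi/5, pi/6)} = sqrt(10 - 2*sqrt(5))

E = 4, F = 0, G = 4*sin(u)^2, so EG − F² = 16*sin(u)^2. Taking the positive square root: √(EG − F²) = 4*Abs(sin(u)). At (u, v) = (pi/5, pi/6): sqrt(10 - 2*sqrt(5)).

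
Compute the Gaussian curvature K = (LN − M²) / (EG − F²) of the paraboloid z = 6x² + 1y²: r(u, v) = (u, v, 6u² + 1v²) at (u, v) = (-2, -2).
K = 24/351649

Coefficients of the first fundamental form: E = 144*u^2 + 1, F = 24*u*v, G = 4*v^2 + 1.
Coefficients of the second fundamental form: L = 12/sqrt(144*u^2 + 4*v^2 + 1), M = 0, N = 2/sqrt(144*u^2 + 4*v^2 + 1).
Assemble K = (LN − M²)/(EG − F²) = 24/(20736*u^4 + 1152*u^2*v^2 + 288*u^2 + 16*v^4 + 8*v^2 + 1). At (u, v) = (-2, -2): K = 24/351649.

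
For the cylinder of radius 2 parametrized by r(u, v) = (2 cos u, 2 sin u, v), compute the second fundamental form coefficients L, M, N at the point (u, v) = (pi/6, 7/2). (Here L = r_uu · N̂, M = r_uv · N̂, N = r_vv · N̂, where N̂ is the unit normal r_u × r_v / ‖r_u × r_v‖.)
L = -2;  M = 0;  N = 0

Compute the unit normal N̂(u, v) = (cos(u), sin(u), 0), and the second partials r_uu, r_uv, r_vv. Take dot products:
  L(u, v) = r_uu · N̂ = -2,
  M(u, v) = r_uv · N̂ = 0,
  N(u, v) = r_vv · N̂ = 0.
Evaluating at (u, v) = (pi/6, 7/2):
  L = -2, M = 0, N = 0.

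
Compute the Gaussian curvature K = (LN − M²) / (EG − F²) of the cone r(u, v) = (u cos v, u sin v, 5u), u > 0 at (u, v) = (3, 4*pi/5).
K = 0

Coefficients of the first fundamental form: E = 26, F = 0, G = u^2.
Coefficients of the second fundamental form: L = 0, M = 0, N = 5*sqrt(26)*u^2/(26*Abs(u)).
Assemble K = (LN − M²)/(EG − F²) = 0. At (u, v) = (3, 4*pi/5): K = 0.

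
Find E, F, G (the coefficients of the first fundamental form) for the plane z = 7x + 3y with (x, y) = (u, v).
E = 50;  F = 21;  G = 10

Compute partials: r_u = (1, 0, 7), r_v = (0, 1, 3). Then
  E = r_u · r_u = 50,
  F = r_u · r_v = 21,
  G = r_v · r_v = 10.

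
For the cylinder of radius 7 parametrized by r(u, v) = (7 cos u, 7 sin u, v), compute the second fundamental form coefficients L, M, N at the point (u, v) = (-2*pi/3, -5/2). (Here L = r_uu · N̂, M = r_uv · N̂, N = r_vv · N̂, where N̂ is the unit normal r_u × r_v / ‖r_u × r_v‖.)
L = -7;  M = 0;  N = 0

Compute the unit normal N̂(u, v) = (cos(u), sin(u), 0), and the second partials r_uu, r_uv, r_vv. Take dot products:
  L(u, v) = r_uu · N̂ = -7,
  M(u, v) = r_uv · N̂ = 0,
  N(u, v) = r_vv · N̂ = 0.
Evaluating at (u, v) = (-2*pi/3, -5/2):
  L = -7, M = 0, N = 0.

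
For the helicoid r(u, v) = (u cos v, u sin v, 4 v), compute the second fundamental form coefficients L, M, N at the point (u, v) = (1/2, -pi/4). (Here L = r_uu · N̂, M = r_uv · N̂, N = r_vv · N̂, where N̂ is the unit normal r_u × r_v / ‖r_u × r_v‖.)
L = 0;  M = -8*sqrt(65)/65;  N = 0

Compute the unit normal N̂(u, v) = (4*sin(v)/sqrt(u^2 + 16), -4*cos(v)/sqrt(u^2 + 16), u/sqrt(u^2 + 16)), and the second partials r_uu, r_uv, r_vv. Take dot products:
  L(u, v) = r_uu · N̂ = 0,
  M(u, v) = r_uv · N̂ = -4/sqrt(u^2 + 16),
  N(u, v) = r_vv · N̂ = 0.
Evaluating at (u, v) = (1/2, -pi/4):
  L = 0, M = -8*sqrt(65)/65, N = 0.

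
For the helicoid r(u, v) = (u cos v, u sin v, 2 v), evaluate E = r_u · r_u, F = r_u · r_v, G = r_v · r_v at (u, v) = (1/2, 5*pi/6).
E = 1;  F = 0;  G = 17/4

Partials: r_u = (cos(v), sin(v), 0), r_v = (-u*sin(v), u*cos(v), 2). As functions of (u, v):
  E = r_u · r_u = 1,
  F = r_u · r_v = 0,
  G = r_v · r_v = u^2 + 4.
Evaluating at (u, v) = (1/2, 5*pi/6): E = 1, F = 0, G = 17/4.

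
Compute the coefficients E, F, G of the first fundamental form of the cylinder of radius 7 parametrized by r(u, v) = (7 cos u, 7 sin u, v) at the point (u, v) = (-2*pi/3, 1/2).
E = 49;  F = 0;  G = 1

Partials: r_u = (-7*sin(u), 7*cos(u), 0), r_v = (0, 0, 1). As functions of (u, v):
  E = r_u · r_u = 49,
  F = r_u · r_v = 0,
  G = r_v · r_v = 1.
Evaluating at (u, v) = (-2*pi/3, 1/2): E = 49, F = 0, G = 1.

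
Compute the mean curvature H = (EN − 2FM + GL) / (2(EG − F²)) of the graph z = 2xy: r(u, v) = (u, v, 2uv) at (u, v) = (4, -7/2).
H = 28*sqrt(114)/3249

With E = 4*v^2 + 1, F = 4*u*v, G = 4*u^2 + 1, L = 0, M = 2/sqrt(4*u^2 + 4*v^2 + 1), N = 0, assemble
  H = (EN − 2FM + GL) / (2(EG − F²)) = -8*u*v/(4*u^2 + 4*v^2 + 1)^(3/2).
At (u, v) = (4, -7/2): H = 28*sqrt(114)/3249.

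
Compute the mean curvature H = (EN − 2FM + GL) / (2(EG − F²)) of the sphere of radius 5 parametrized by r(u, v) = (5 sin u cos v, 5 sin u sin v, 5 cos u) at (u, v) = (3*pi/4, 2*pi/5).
H = -1/5

With E = 25, F = 0, G = 25*sin(u)^2, L = -5*sin(u)/Abs(sin(u)), M = 0, N = -5*sin(u)^3/Abs(sin(u)), assemble
  H = (EN − 2FM + GL) / (2(EG − F²)) = -sin(u)/(5*Abs(sin(u))).
At (u, v) = (3*pi/4, 2*pi/5): H = -1/5.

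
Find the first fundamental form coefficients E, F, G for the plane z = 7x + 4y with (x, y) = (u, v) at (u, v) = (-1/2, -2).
E = 50;  F = 28;  G = 17

Partials: r_u = (1, 0, 7), r_v = (0, 1, 4). As functions of (u, v):
  E = r_u · r_u = 50,
  F = r_u · r_v = 28,
  G = r_v · r_v = 17.
Evaluating at (u, v) = (-1/2, -2): E = 50, F = 28, G = 17.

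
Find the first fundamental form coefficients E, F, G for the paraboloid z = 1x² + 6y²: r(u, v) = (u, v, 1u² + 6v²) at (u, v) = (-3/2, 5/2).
E = 10;  F = -90;  G = 901

Partials: r_u = (1, 0, 2*u), r_v = (0, 1, 12*v). As functions of (u, v):
  E = r_u · r_u = 4*u^2 + 1,
  F = r_u · r_v = 24*u*v,
  G = r_v · r_v = 144*v^2 + 1.
Evaluating at (u, v) = (-3/2, 5/2): E = 10, F = -90, G = 901.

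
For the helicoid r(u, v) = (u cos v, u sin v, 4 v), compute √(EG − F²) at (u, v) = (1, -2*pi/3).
√(EG − F²)|_{(1, -2*pi/3)} = sqrt(17)

E = 1, F = 0, G = u^2 + 16; EG − F² = u^2 + 16; √(EG − F²) = sqrt(u^2 + 16). At the given point: sqrt(17).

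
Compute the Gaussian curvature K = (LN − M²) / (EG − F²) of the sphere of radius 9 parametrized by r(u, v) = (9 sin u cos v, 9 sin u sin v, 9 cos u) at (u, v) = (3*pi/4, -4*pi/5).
K = 1/81

Coefficients of the first fundamental form: E = 81, F = 0, G = 81*sin(u)^2.
Coefficients of the second fundamental form: L = -9*sin(u)/Abs(sin(u)), M = 0, N = -9*sin(u)^3/Abs(sin(u)).
Assemble K = (LN − M²)/(EG − F²) = 1/81. At (u, v) = (3*pi/4, -4*pi/5): K = 1/81.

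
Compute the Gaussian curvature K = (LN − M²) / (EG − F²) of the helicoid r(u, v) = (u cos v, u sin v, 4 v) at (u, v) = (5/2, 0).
K = -256/7921

Coefficients of the first fundamental form: E = 1, F = 0, G = u^2 + 16.
Coefficients of the second fundamental form: L = 0, M = -4/sqrt(u^2 + 16), N = 0.
Assemble K = (LN − M²)/(EG − F²) = -16/(u^2 + 16)^2. At (u, v) = (5/2, 0): K = -256/7921.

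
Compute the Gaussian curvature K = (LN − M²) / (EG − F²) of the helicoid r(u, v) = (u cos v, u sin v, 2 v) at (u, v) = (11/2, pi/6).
K = -64/18769

Coefficients of the first fundamental form: E = 1, F = 0, G = u^2 + 4.
Coefficients of the second fundamental form: L = 0, M = -2/sqrt(u^2 + 4), N = 0.
Assemble K = (LN − M²)/(EG − F²) = -4/(u^2 + 4)^2. At (u, v) = (11/2, pi/6): K = -64/18769.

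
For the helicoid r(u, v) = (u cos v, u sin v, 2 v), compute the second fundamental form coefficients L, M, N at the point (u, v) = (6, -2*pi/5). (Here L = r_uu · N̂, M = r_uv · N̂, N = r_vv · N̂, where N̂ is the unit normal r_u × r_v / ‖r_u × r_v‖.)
L = 0;  M = -sqrt(10)/10;  N = 0

Compute the unit normal N̂(u, v) = (2*sin(v)/sqrt(u^2 + 4), -2*cos(v)/sqrt(u^2 + 4), u/sqrt(u^2 + 4)), and the second partials r_uu, r_uv, r_vv. Take dot products:
  L(u, v) = r_uu · N̂ = 0,
  M(u, v) = r_uv · N̂ = -2/sqrt(u^2 + 4),
  N(u, v) = r_vv · N̂ = 0.
Evaluating at (u, v) = (6, -2*pi/5):
  L = 0, M = -sqrt(10)/10, N = 0.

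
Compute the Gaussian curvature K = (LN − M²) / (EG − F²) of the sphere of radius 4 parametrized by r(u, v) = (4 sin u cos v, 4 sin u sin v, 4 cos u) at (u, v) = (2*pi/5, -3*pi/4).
K = 1/16

Coefficients of the first fundamental form: E = 16, F = 0, G = 16*sin(u)^2.
Coefficients of the second fundamental form: L = -4*sin(u)/Abs(sin(u)), M = 0, N = -4*sin(u)^3/Abs(sin(u)).
Assemble K = (LN − M²)/(EG − F²) = 1/16. At (u, v) = (2*pi/5, -3*pi/4): K = 1/16.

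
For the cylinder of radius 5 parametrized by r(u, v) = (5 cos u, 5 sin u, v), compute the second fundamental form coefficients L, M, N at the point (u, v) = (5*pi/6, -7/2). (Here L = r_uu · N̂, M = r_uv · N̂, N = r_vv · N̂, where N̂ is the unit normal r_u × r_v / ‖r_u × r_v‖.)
L = -5;  M = 0;  N = 0

Compute the unit normal N̂(u, v) = (cos(u), sin(u), 0), and the second partials r_uu, r_uv, r_vv. Take dot products:
  L(u, v) = r_uu · N̂ = -5,
  M(u, v) = r_uv · N̂ = 0,
  N(u, v) = r_vv · N̂ = 0.
Evaluating at (u, v) = (5*pi/6, -7/2):
  L = -5, M = 0, N = 0.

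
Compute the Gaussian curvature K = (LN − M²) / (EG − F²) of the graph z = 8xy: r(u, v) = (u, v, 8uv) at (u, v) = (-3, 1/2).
K = -64/351649

Coefficients of the first fundamental form: E = 64*v^2 + 1, F = 64*u*v, G = 64*u^2 + 1.
Coefficients of the second fundamental form: L = 0, M = 8/sqrt(64*u^2 + 64*v^2 + 1), N = 0.
Assemble K = (LN − M²)/(EG − F²) = -64/(4096*u^4 + 8192*u^2*v^2 + 128*u^2 + 4096*v^4 + 128*v^2 + 1). At (u, v) = (-3, 1/2): K = -64/351649.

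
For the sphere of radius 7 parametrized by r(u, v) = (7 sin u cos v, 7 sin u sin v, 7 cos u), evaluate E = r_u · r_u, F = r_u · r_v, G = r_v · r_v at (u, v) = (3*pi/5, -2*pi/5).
E = 49;  F = 0;  G = 49*sqrt(5)/8 + 245/8

Partials: r_u = (7*cos(u)*cos(v), 7*sin(v)*cos(u), -7*sin(u)), r_v = (-7*sin(u)*sin(v), 7*sin(u)*cos(v), 0). As functions of (u, v):
  E = r_u · r_u = 49,
  F = r_u · r_v = 0,
  G = r_v · r_v = 49*sin(u)^2.
Evaluating at (u, v) = (3*pi/5, -2*pi/5): E = 49, F = 0, G = 49*sqrt(5)/8 + 245/8.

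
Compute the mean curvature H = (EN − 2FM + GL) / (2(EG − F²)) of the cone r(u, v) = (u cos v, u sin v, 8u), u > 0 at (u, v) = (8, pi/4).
H = sqrt(65)/130

With E = 65, F = 0, G = u^2, L = 0, M = 0, N = 8*sqrt(65)*u^2/(65*Abs(u)), assemble
  H = (EN − 2FM + GL) / (2(EG − F²)) = 4*sqrt(65)/(65*Abs(u)).
At (u, v) = (8, pi/4): H = sqrt(65)/130.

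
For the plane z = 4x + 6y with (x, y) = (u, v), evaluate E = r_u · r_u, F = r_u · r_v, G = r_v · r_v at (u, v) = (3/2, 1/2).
E = 17;  F = 24;  G = 37

Partials: r_u = (1, 0, 4), r_v = (0, 1, 6). As functions of (u, v):
  E = r_u · r_u = 17,
  F = r_u · r_v = 24,
  G = r_v · r_v = 37.
Evaluating at (u, v) = (3/2, 1/2): E = 17, F = 24, G = 37.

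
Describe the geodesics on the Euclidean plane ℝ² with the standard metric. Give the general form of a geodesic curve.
Geodesics on the plane are straight lines (in the standard parametrization, α(t) = p + t · v with p, v ∈ ℝ²).

The geodesic equation on the plane reduces to α̈ = 0 (Christoffel symbols vanish in Cartesian coordinates), so α(t) = p + t · v. Geodesics are exactly straight lines.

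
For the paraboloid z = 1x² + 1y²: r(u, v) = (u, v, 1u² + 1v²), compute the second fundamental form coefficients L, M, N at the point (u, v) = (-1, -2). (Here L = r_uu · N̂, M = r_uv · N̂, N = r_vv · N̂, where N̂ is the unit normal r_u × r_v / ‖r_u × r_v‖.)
L = 2*sqrt(21)/21;  M = 0;  N = 2*sqrt(21)/21

Compute the unit normal N̂(u, v) = (-2*u/sqrt(4*u^2 + 4*v^2 + 1), -2*v/sqrt(4*u^2 + 4*v^2 + 1), 1/sqrt(4*u^2 + 4*v^2 + 1)), and the second partials r_uu, r_uv, r_vv. Take dot products:
  L(u, v) = r_uu · N̂ = 2/sqrt(4*u^2 + 4*v^2 + 1),
  M(u, v) = r_uv · N̂ = 0,
  N(u, v) = r_vv · N̂ = 2/sqrt(4*u^2 + 4*v^2 + 1).
Evaluating at (u, v) = (-1, -2):
  L = 2*sqrt(21)/21, M = 0, N = 2*sqrt(21)/21.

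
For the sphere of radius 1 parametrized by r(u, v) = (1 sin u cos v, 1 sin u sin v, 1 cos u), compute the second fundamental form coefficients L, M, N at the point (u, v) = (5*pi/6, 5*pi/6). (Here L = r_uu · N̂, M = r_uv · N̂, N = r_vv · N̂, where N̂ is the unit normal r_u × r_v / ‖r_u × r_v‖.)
L = -1;  M = 0;  N = -1/4

Compute the unit normal N̂(u, v) = (sin(u)^2*cos(v)/Abs(sin(u)), sin(u)^2*sin(v)/Abs(sin(u)), sin(2*u)/(2*Abs(sin(u)))), and the second partials r_uu, r_uv, r_vv. Take dot products:
  L(u, v) = r_uu · N̂ = -sin(u)/Abs(sin(u)),
  M(u, v) = r_uv · N̂ = 0,
  N(u, v) = r_vv · N̂ = -sin(u)^3/Abs(sin(u)).
Evaluating at (u, v) = (5*pi/6, 5*pi/6):
  L = -1, M = 0, N = -1/4.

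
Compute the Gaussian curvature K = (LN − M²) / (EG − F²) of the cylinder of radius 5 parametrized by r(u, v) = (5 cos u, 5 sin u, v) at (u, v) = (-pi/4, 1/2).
K = 0

Coefficients of the first fundamental form: E = 25, F = 0, G = 1.
Coefficients of the second fundamental form: L = -5, M = 0, N = 0.
Assemble K = (LN − M²)/(EG − F²) = 0. At (u, v) = (-pi/4, 1/2): K = 0.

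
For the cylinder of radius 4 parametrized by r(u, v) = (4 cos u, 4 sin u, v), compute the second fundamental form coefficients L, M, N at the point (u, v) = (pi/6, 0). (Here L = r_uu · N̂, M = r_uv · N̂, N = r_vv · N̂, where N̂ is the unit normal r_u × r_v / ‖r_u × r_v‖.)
L = -4;  M = 0;  N = 0

Compute the unit normal N̂(u, v) = (cos(u), sin(u), 0), and the second partials r_uu, r_uv, r_vv. Take dot products:
  L(u, v) = r_uu · N̂ = -4,
  M(u, v) = r_uv · N̂ = 0,
  N(u, v) = r_vv · N̂ = 0.
Evaluating at (u, v) = (pi/6, 0):
  L = -4, M = 0, N = 0.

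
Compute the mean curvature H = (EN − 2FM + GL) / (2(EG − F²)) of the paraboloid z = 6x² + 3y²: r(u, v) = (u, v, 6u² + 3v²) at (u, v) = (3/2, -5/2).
H = 2331*sqrt(22)/60500

With E = 144*u^2 + 1, F = 72*u*v, G = 36*v^2 + 1, L = 12/sqrt(144*u^2 + 36*v^2 + 1), M = 0, N = 6/sqrt(144*u^2 + 36*v^2 + 1), assemble
  H = (EN − 2FM + GL) / (2(EG − F²)) = 9*(48*u^2 + 24*v^2 + 1)/(144*u^2 + 36*v^2 + 1)^(3/2).
At (u, v) = (3/2, -5/2): H = 2331*sqrt(22)/60500.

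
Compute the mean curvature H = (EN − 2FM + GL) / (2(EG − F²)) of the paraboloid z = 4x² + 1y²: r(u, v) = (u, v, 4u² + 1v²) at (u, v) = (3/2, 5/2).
H = 249*sqrt(170)/28900

With E = 64*u^2 + 1, F = 16*u*v, G = 4*v^2 + 1, L = 8/sqrt(64*u^2 + 4*v^2 + 1), M = 0, N = 2/sqrt(64*u^2 + 4*v^2 + 1), assemble
  H = (EN − 2FM + GL) / (2(EG − F²)) = (64*u^2 + 16*v^2 + 5)/(64*u^2 + 4*v^2 + 1)^(3/2).
At (u, v) = (3/2, 5/2): H = 249*sqrt(170)/28900.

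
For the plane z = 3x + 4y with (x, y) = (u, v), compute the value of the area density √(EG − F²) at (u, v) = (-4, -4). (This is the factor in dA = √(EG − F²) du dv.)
√(EG − F²)|_{(-4, -4)} = sqrt(26)

E = 10, F = 12, G = 17, so EG − F² = 26. Taking the positive square root: √(EG − F²) = sqrt(26). At (u, v) = (-4, -4): sqrt(26).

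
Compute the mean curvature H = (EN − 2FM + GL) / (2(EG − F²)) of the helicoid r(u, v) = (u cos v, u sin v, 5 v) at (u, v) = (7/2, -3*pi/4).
H = 0

With E = 1, F = 0, G = u^2 + 25, L = 0, M = -5/sqrt(u^2 + 25), N = 0, assemble
  H = (EN − 2FM + GL) / (2(EG − F²)) = 0.
At (u, v) = (7/2, -3*pi/4): H = 0.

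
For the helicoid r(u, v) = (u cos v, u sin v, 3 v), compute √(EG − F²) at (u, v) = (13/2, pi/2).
√(EG − F²)|_{(13/2, pi/2)} = sqrt(205)/2

E = 1, F = 0, G = u^2 + 9; EG − F² = u^2 + 9; √(EG − F²) = sqrt(u^2 + 9). At the given point: sqrt(205)/2.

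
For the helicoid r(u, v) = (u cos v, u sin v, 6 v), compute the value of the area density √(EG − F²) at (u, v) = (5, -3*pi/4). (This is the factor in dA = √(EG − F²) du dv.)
√(EG − F²)|_{(5, -3*pi/4)} = sqrt(61)

E = 1, F = 0, G = u^2 + 36, so EG − F² = u^2 + 36. Taking the positive square root: √(EG − F²) = sqrt(u^2 + 36). At (u, v) = (5, -3*pi/4): sqrt(61).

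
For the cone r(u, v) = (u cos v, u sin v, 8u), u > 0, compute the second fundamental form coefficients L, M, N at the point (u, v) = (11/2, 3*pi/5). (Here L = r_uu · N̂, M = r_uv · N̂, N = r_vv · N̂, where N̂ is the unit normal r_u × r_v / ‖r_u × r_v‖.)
L = 0;  M = 0;  N = 44*sqrt(65)/65

Compute the unit normal N̂(u, v) = (-8*sqrt(65)*u*cos(v)/(65*Abs(u)), -8*sqrt(65)*u*sin(v)/(65*Abs(u)), sqrt(65)*u/(65*Abs(u))), and the second partials r_uu, r_uv, r_vv. Take dot products:
  L(u, v) = r_uu · N̂ = 0,
  M(u, v) = r_uv · N̂ = 0,
  N(u, v) = r_vv · N̂ = 8*sqrt(65)*u^2/(65*Abs(u)).
Evaluating at (u, v) = (11/2, 3*pi/5):
  L = 0, M = 0, N = 44*sqrt(65)/65.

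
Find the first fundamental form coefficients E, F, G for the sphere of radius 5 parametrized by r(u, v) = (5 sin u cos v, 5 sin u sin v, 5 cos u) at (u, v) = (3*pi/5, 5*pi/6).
E = 25;  F = 0;  G = 25*sqrt(5)/8 + 125/8

Partials: r_u = (5*cos(u)*cos(v), 5*sin(v)*cos(u), -5*sin(u)), r_v = (-5*sin(u)*sin(v), 5*sin(u)*cos(v), 0). As functions of (u, v):
  E = r_u · r_u = 25,
  F = r_u · r_v = 0,
  G = r_v · r_v = 25*sin(u)^2.
Evaluating at (u, v) = (3*pi/5, 5*pi/6): E = 25, F = 0, G = 25*sqrt(5)/8 + 125/8.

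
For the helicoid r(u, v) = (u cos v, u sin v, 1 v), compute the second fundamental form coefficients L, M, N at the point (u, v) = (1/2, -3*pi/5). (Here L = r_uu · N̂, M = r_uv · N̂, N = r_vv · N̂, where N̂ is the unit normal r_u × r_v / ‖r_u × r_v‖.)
L = 0;  M = -2*sqrt(5)/5;  N = 0

Compute the unit normal N̂(u, v) = (sin(v)/sqrt(u^2 + 1), -cos(v)/sqrt(u^2 + 1), u/sqrt(u^2 + 1)), and the second partials r_uu, r_uv, r_vv. Take dot products:
  L(u, v) = r_uu · N̂ = 0,
  M(u, v) = r_uv · N̂ = -1/sqrt(u^2 + 1),
  N(u, v) = r_vv · N̂ = 0.
Evaluating at (u, v) = (1/2, -3*pi/5):
  L = 0, M = -2*sqrt(5)/5, N = 0.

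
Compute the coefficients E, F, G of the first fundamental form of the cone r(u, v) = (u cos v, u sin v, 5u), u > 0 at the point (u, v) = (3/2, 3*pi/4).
E = 26;  F = 0;  G = 9/4

Partials: r_u = (cos(v), sin(v), 5), r_v = (-u*sin(v), u*cos(v), 0). As functions of (u, v):
  E = r_u · r_u = 26,
  F = r_u · r_v = 0,
  G = r_v · r_v = u^2.
Evaluating at (u, v) = (3/2, 3*pi/4): E = 26, F = 0, G = 9/4.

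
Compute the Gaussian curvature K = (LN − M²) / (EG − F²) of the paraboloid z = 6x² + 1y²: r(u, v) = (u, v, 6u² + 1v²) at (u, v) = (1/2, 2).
K = 24/2809

Coefficients of the first fundamental form: E = 144*u^2 + 1, F = 24*u*v, G = 4*v^2 + 1.
Coefficients of the second fundamental form: L = 12/sqrt(144*u^2 + 4*v^2 + 1), M = 0, N = 2/sqrt(144*u^2 + 4*v^2 + 1).
Assemble K = (LN − M²)/(EG − F²) = 24/(20736*u^4 + 1152*u^2*v^2 + 288*u^2 + 16*v^4 + 8*v^2 + 1). At (u, v) = (1/2, 2): K = 24/2809.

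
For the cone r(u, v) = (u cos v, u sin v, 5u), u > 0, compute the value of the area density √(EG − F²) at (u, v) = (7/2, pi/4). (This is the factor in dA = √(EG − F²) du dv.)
√(EG − F²)|_{(7/2, pi/4)} = 7*sqrt(26)/2

E = 26, F = 0, G = u^2, so EG − F² = 26*u^2. Taking the positive square root: √(EG − F²) = sqrt(26)*Abs(u). At (u, v) = (7/2, pi/4): 7*sqrt(26)/2.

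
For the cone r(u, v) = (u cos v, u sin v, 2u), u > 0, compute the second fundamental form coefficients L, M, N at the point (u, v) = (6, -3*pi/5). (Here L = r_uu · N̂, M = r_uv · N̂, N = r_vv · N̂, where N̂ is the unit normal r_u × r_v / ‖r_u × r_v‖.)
L = 0;  M = 0;  N = 12*sqrt(5)/5

Compute the unit normal N̂(u, v) = (-2*sqrt(5)*u*cos(v)/(5*Abs(u)), -2*sqrt(5)*u*sin(v)/(5*Abs(u)), sqrt(5)*u/(5*Abs(u))), and the second partials r_uu, r_uv, r_vv. Take dot products:
  L(u, v) = r_uu · N̂ = 0,
  M(u, v) = r_uv · N̂ = 0,
  N(u, v) = r_vv · N̂ = 2*sqrt(5)*u^2/(5*Abs(u)).
Evaluating at (u, v) = (6, -3*pi/5):
  L = 0, M = 0, N = 12*sqrt(5)/5.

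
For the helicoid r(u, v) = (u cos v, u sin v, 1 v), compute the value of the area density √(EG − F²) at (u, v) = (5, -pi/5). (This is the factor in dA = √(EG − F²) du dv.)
√(EG − F²)|_{(5, -pi/5)} = sqrt(26)

E = 1, F = 0, G = u^2 + 1, so EG − F² = u^2 + 1. Taking the positive square root: √(EG − F²) = sqrt(u^2 + 1). At (u, v) = (5, -pi/5): sqrt(26).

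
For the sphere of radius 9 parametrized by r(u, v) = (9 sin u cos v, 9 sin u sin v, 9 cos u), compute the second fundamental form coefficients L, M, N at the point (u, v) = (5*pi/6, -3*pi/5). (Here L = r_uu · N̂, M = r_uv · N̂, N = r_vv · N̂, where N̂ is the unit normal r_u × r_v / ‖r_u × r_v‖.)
L = -9;  M = 0;  N = -9/4

Compute the unit normal N̂(u, v) = (sin(u)^2*cos(v)/Abs(sin(u)), sin(u)^2*sin(v)/Abs(sin(u)), sin(2*u)/(2*Abs(sin(u)))), and the second partials r_uu, r_uv, r_vv. Take dot products:
  L(u, v) = r_uu · N̂ = -9*sin(u)/Abs(sin(u)),
  M(u, v) = r_uv · N̂ = 0,
  N(u, v) = r_vv · N̂ = -9*sin(u)^3/Abs(sin(u)).
Evaluating at (u, v) = (5*pi/6, -3*pi/5):
  L = -9, M = 0, N = -9/4.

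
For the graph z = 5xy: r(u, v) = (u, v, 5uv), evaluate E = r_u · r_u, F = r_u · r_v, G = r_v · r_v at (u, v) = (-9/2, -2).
E = 101;  F = 225;  G = 2029/4

Partials: r_u = (1, 0, 5*v), r_v = (0, 1, 5*u). As functions of (u, v):
  E = r_u · r_u = 25*v^2 + 1,
  F = r_u · r_v = 25*u*v,
  G = r_v · r_v = 25*u^2 + 1.
Evaluating at (u, v) = (-9/2, -2): E = 101, F = 225, G = 2029/4.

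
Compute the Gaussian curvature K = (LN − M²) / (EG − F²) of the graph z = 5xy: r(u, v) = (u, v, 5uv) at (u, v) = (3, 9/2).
K = -400/8579041

Coefficients of the first fundamental form: E = 25*v^2 + 1, F = 25*u*v, G = 25*u^2 + 1.
Coefficients of the second fundamental form: L = 0, M = 5/sqrt(25*u^2 + 25*v^2 + 1), N = 0.
Assemble K = (LN − M²)/(EG − F²) = -25/(625*u^4 + 1250*u^2*v^2 + 50*u^2 + 625*v^4 + 50*v^2 + 1). At (u, v) = (3, 9/2): K = -400/8579041.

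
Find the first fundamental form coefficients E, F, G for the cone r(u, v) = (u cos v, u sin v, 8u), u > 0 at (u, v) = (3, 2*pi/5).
E = 65;  F = 0;  G = 9

Partials: r_u = (cos(v), sin(v), 8), r_v = (-u*sin(v), u*cos(v), 0). As functions of (u, v):
  E = r_u · r_u = 65,
  F = r_u · r_v = 0,
  G = r_v · r_v = u^2.
Evaluating at (u, v) = (3, 2*pi/5): E = 65, F = 0, G = 9.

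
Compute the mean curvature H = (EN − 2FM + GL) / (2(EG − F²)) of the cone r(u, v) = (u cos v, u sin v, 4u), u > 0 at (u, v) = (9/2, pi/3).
H = 4*sqrt(17)/153

With E = 17, F = 0, G = u^2, L = 0, M = 0, N = 4*sqrt(17)*u^2/(17*Abs(u)), assemble
  H = (EN − 2FM + GL) / (2(EG − F²)) = 2*sqrt(17)/(17*Abs(u)).
At (u, v) = (9/2, pi/3): H = 4*sqrt(17)/153.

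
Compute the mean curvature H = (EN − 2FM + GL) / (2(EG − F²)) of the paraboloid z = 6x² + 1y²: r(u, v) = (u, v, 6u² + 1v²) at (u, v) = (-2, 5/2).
H = 733*sqrt(602)/362404

With E = 144*u^2 + 1, F = 24*u*v, G = 4*v^2 + 1, L = 12/sqrt(144*u^2 + 4*v^2 + 1), M = 0, N = 2/sqrt(144*u^2 + 4*v^2 + 1), assemble
  H = (EN − 2FM + GL) / (2(EG − F²)) = (144*u^2 + 24*v^2 + 7)/(144*u^2 + 4*v^2 + 1)^(3/2).
At (u, v) = (-2, 5/2): H = 733*sqrt(602)/362404.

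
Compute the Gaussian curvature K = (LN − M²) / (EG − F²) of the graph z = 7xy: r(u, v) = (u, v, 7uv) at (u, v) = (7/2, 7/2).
K = -196/5774409

Coefficients of the first fundamental form: E = 49*v^2 + 1, F = 49*u*v, G = 49*u^2 + 1.
Coefficients of the second fundamental form: L = 0, M = 7/sqrt(49*u^2 + 49*v^2 + 1), N = 0.
Assemble K = (LN − M²)/(EG − F²) = -49/(2401*u^4 + 4802*u^2*v^2 + 98*u^2 + 2401*v^4 + 98*v^2 + 1). At (u, v) = (7/2, 7/2): K = -196/5774409.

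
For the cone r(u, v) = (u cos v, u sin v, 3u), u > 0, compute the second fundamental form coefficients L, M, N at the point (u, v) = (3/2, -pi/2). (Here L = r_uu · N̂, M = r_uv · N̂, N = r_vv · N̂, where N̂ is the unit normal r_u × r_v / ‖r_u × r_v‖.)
L = 0;  M = 0;  N = 9*sqrt(10)/20

Compute the unit normal N̂(u, v) = (-3*sqrt(10)*u*cos(v)/(10*Abs(u)), -3*sqrt(10)*u*sin(v)/(10*Abs(u)), sqrt(10)*u/(10*Abs(u))), and the second partials r_uu, r_uv, r_vv. Take dot products:
  L(u, v) = r_uu · N̂ = 0,
  M(u, v) = r_uv · N̂ = 0,
  N(u, v) = r_vv · N̂ = 3*sqrt(10)*u^2/(10*Abs(u)).
Evaluating at (u, v) = (3/2, -pi/2):
  L = 0, M = 0, N = 9*sqrt(10)/20.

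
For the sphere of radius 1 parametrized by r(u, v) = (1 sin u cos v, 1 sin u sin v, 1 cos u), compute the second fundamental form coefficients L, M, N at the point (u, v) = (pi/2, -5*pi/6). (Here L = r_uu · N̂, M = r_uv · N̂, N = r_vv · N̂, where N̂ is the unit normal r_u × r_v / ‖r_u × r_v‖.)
L = -1;  M = 0;  N = -1

Compute the unit normal N̂(u, v) = (sin(u)^2*cos(v)/Abs(sin(u)), sin(u)^2*sin(v)/Abs(sin(u)), sin(2*u)/(2*Abs(sin(u)))), and the second partials r_uu, r_uv, r_vv. Take dot products:
  L(u, v) = r_uu · N̂ = -sin(u)/Abs(sin(u)),
  M(u, v) = r_uv · N̂ = 0,
  N(u, v) = r_vv · N̂ = -sin(u)^3/Abs(sin(u)).
Evaluating at (u, v) = (pi/2, -5*pi/6):
  L = -1, M = 0, N = -1.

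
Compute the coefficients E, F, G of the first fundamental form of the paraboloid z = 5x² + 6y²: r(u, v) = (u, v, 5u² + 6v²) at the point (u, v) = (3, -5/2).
E = 901;  F = -900;  G = 901

Partials: r_u = (1, 0, 10*u), r_v = (0, 1, 12*v). As functions of (u, v):
  E = r_u · r_u = 100*u^2 + 1,
  F = r_u · r_v = 120*u*v,
  G = r_v · r_v = 144*v^2 + 1.
Evaluating at (u, v) = (3, -5/2): E = 901, F = -900, G = 901.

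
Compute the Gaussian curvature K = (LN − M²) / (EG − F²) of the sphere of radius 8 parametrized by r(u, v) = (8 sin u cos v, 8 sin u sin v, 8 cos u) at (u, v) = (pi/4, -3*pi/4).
K = 1/64

Coefficients of the first fundamental form: E = 64, F = 0, G = 64*sin(u)^2.
Coefficients of the second fundamental form: L = -8*sin(u)/Abs(sin(u)), M = 0, N = -8*sin(u)^3/Abs(sin(u)).
Assemble K = (LN − M²)/(EG − F²) = 1/64. At (u, v) = (pi/4, -3*pi/4): K = 1/64.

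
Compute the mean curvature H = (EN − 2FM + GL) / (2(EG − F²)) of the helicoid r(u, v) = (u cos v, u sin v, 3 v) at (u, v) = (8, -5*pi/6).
H = 0

With E = 1, F = 0, G = u^2 + 9, L = 0, M = -3/sqrt(u^2 + 9), N = 0, assemble
  H = (EN − 2FM + GL) / (2(EG − F²)) = 0.
At (u, v) = (8, -5*pi/6): H = 0.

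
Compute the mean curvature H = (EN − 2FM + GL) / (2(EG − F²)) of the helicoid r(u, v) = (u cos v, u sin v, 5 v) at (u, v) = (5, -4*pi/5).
H = 0

With E = 1, F = 0, G = u^2 + 25, L = 0, M = -5/sqrt(u^2 + 25), N = 0, assemble
  H = (EN − 2FM + GL) / (2(EG − F²)) = 0.
At (u, v) = (5, -4*pi/5): H = 0.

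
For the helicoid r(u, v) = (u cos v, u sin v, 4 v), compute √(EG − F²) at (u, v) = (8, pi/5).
√(EG − F²)|_{(8, pi/5)} = 4*sqrt(5)

E = 1, F = 0, G = u^2 + 16; EG − F² = u^2 + 16; √(EG − F²) = sqrt(u^2 + 16). At the given point: 4*sqrt(5).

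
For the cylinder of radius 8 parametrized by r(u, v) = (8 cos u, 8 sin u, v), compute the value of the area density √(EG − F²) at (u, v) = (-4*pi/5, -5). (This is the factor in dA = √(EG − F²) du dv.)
√(EG − F²)|_{(-4*pi/5, -5)} = 8

E = 64, F = 0, G = 1, so EG − F² = 64. Taking the positive square root: √(EG − F²) = 8. At (u, v) = (-4*pi/5, -5): 8.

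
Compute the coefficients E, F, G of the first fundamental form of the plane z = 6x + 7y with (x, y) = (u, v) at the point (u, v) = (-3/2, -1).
E = 37;  F = 42;  G = 50

Partials: r_u = (1, 0, 6), r_v = (0, 1, 7). As functions of (u, v):
  E = r_u · r_u = 37,
  F = r_u · r_v = 42,
  G = r_v · r_v = 50.
Evaluating at (u, v) = (-3/2, -1): E = 37, F = 42, G = 50.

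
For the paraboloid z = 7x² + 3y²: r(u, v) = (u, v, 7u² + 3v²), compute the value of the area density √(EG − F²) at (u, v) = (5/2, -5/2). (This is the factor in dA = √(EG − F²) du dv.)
√(EG − F²)|_{(5/2, -5/2)} = sqrt(1451)

E = 196*u^2 + 1, F = 84*u*v, G = 36*v^2 + 1, so EG − F² = 196*u^2 + 36*v^2 + 1. Taking the positive square root: √(EG − F²) = sqrt(196*u^2 + 36*v^2 + 1). At (u, v) = (5/2, -5/2): sqrt(1451).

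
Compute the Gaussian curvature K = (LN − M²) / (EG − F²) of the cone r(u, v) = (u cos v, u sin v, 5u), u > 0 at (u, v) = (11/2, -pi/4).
K = 0

Coefficients of the first fundamental form: E = 26, F = 0, G = u^2.
Coefficients of the second fundamental form: L = 0, M = 0, N = 5*sqrt(26)*u^2/(26*Abs(u)).
Assemble K = (LN − M²)/(EG − F²) = 0. At (u, v) = (11/2, -pi/4): K = 0.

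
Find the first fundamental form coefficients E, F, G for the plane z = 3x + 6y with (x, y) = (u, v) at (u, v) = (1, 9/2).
E = 10;  F = 18;  G = 37

Partials: r_u = (1, 0, 3), r_v = (0, 1, 6). As functions of (u, v):
  E = r_u · r_u = 10,
  F = r_u · r_v = 18,
  G = r_v · r_v = 37.
Evaluating at (u, v) = (1, 9/2): E = 10, F = 18, G = 37.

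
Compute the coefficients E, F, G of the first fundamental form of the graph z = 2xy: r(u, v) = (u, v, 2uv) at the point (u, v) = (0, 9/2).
E = 82;  F = 0;  G = 1

Partials: r_u = (1, 0, 2*v), r_v = (0, 1, 2*u). As functions of (u, v):
  E = r_u · r_u = 4*v^2 + 1,
  F = r_u · r_v = 4*u*v,
  G = r_v · r_v = 4*u^2 + 1.
Evaluating at (u, v) = (0, 9/2): E = 82, F = 0, G = 1.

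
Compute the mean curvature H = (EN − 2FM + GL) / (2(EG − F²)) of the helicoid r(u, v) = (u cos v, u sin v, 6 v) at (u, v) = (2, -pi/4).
H = 0

With E = 1, F = 0, G = u^2 + 36, L = 0, M = -6/sqrt(u^2 + 36), N = 0, assemble
  H = (EN − 2FM + GL) / (2(EG − F²)) = 0.
At (u, v) = (2, -pi/4): H = 0.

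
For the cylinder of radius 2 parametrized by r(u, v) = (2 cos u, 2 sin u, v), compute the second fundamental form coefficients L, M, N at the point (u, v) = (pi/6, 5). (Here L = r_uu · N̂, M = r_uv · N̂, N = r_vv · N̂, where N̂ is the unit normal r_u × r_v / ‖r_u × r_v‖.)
L = -2;  M = 0;  N = 0

Compute the unit normal N̂(u, v) = (cos(u), sin(u), 0), and the second partials r_uu, r_uv, r_vv. Take dot products:
  L(u, v) = r_uu · N̂ = -2,
  M(u, v) = r_uv · N̂ = 0,
  N(u, v) = r_vv · N̂ = 0.
Evaluating at (u, v) = (pi/6, 5):
  L = -2, M = 0, N = 0.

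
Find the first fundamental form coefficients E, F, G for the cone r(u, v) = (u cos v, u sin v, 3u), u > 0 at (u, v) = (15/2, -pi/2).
E = 10;  F = 0;  G = 225/4

Partials: r_u = (cos(v), sin(v), 3), r_v = (-u*sin(v), u*cos(v), 0). As functions of (u, v):
  E = r_u · r_u = 10,
  F = r_u · r_v = 0,
  G = r_v · r_v = u^2.
Evaluating at (u, v) = (15/2, -pi/2): E = 10, F = 0, G = 225/4.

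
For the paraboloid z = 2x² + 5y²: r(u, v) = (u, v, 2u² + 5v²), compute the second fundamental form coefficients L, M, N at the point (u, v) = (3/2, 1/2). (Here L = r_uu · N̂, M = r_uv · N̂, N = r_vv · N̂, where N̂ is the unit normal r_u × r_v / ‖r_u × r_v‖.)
L = 2*sqrt(62)/31;  M = 0;  N = 5*sqrt(62)/31

Compute the unit normal N̂(u, v) = (-4*u/sqrt(16*u^2 + 100*v^2 + 1), -10*v/sqrt(16*u^2 + 100*v^2 + 1), 1/sqrt(16*u^2 + 100*v^2 + 1)), and the second partials r_uu, r_uv, r_vv. Take dot products:
  L(u, v) = r_uu · N̂ = 4/sqrt(16*u^2 + 100*v^2 + 1),
  M(u, v) = r_uv · N̂ = 0,
  N(u, v) = r_vv · N̂ = 10/sqrt(16*u^2 + 100*v^2 + 1).
Evaluating at (u, v) = (3/2, 1/2):
  L = 2*sqrt(62)/31, M = 0, N = 5*sqrt(62)/31.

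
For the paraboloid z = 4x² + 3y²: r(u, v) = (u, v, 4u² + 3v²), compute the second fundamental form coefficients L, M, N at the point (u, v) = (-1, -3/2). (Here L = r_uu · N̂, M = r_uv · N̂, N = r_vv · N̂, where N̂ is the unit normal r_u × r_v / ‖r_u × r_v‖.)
L = 4*sqrt(146)/73;  M = 0;  N = 3*sqrt(146)/73

Compute the unit normal N̂(u, v) = (-8*u/sqrt(64*u^2 + 36*v^2 + 1), -6*v/sqrt(64*u^2 + 36*v^2 + 1), 1/sqrt(64*u^2 + 36*v^2 + 1)), and the second partials r_uu, r_uv, r_vv. Take dot products:
  L(u, v) = r_uu · N̂ = 8/sqrt(64*u^2 + 36*v^2 + 1),
  M(u, v) = r_uv · N̂ = 0,
  N(u, v) = r_vv · N̂ = 6/sqrt(64*u^2 + 36*v^2 + 1).
Evaluating at (u, v) = (-1, -3/2):
  L = 4*sqrt(146)/73, M = 0, N = 3*sqrt(146)/73.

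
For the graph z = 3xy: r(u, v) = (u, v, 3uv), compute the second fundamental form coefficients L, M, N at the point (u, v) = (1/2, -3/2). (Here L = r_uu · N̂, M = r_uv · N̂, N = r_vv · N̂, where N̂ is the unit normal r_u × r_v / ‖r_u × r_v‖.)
L = 0;  M = 3*sqrt(94)/47;  N = 0

Compute the unit normal N̂(u, v) = (-3*v/sqrt(9*u^2 + 9*v^2 + 1), -3*u/sqrt(9*u^2 + 9*v^2 + 1), 1/sqrt(9*u^2 + 9*v^2 + 1)), and the second partials r_uu, r_uv, r_vv. Take dot products:
  L(u, v) = r_uu · N̂ = 0,
  M(u, v) = r_uv · N̂ = 3/sqrt(9*u^2 + 9*v^2 + 1),
  N(u, v) = r_vv · N̂ = 0.
Evaluating at (u, v) = (1/2, -3/2):
  L = 0, M = 3*sqrt(94)/47, N = 0.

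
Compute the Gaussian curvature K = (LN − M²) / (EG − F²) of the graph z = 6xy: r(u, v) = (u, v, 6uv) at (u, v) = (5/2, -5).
K = -9/316969

Coefficients of the first fundamental form: E = 36*v^2 + 1, F = 36*u*v, G = 36*u^2 + 1.
Coefficients of the second fundamental form: L = 0, M = 6/sqrt(36*u^2 + 36*v^2 + 1), N = 0.
Assemble K = (LN − M²)/(EG − F²) = -36/(1296*u^4 + 2592*u^2*v^2 + 72*u^2 + 1296*v^4 + 72*v^2 + 1). At (u, v) = (5/2, -5): K = -9/316969.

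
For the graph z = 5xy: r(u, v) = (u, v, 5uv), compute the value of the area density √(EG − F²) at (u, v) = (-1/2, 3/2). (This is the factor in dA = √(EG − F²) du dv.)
√(EG − F²)|_{(-1/2, 3/2)} = sqrt(254)/2

E = 25*v^2 + 1, F = 25*u*v, G = 25*u^2 + 1, so EG − F² = 25*u^2 + 25*v^2 + 1. Taking the positive square root: √(EG − F²) = sqrt(25*u^2 + 25*v^2 + 1). At (u, v) = (-1/2, 3/2): sqrt(254)/2.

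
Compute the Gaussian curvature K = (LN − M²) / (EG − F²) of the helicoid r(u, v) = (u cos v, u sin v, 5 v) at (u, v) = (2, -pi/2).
K = -25/841

Coefficients of the first fundamental form: E = 1, F = 0, G = u^2 + 25.
Coefficients of the second fundamental form: L = 0, M = -5/sqrt(u^2 + 25), N = 0.
Assemble K = (LN − M²)/(EG − F²) = -25/(u^2 + 25)^2. At (u, v) = (2, -pi/2): K = -25/841.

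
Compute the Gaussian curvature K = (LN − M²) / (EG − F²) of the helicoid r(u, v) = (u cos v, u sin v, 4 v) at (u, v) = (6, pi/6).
K = -1/169

Coefficients of the first fundamental form: E = 1, F = 0, G = u^2 + 16.
Coefficients of the second fundamental form: L = 0, M = -4/sqrt(u^2 + 16), N = 0.
Assemble K = (LN − M²)/(EG − F²) = -16/(u^2 + 16)^2. At (u, v) = (6, pi/6): K = -1/169.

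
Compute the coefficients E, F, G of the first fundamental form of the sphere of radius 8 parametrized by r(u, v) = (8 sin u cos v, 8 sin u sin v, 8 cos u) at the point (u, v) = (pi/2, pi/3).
E = 64;  F = 0;  G = 64

Partials: r_u = (8*cos(u)*cos(v), 8*sin(v)*cos(u), -8*sin(u)), r_v = (-8*sin(u)*sin(v), 8*sin(u)*cos(v), 0). As functions of (u, v):
  E = r_u · r_u = 64,
  F = r_u · r_v = 0,
  G = r_v · r_v = 64*sin(u)^2.
Evaluating at (u, v) = (pi/2, pi/3): E = 64, F = 0, G = 64.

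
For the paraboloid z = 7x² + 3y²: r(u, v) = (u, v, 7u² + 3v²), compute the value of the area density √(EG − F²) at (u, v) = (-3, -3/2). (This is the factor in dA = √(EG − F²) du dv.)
√(EG − F²)|_{(-3, -3/2)} = sqrt(1846)

E = 196*u^2 + 1, F = 84*u*v, G = 36*v^2 + 1, so EG − F² = 196*u^2 + 36*v^2 + 1. Taking the positive square root: √(EG − F²) = sqrt(196*u^2 + 36*v^2 + 1). At (u, v) = (-3, -3/2): sqrt(1846).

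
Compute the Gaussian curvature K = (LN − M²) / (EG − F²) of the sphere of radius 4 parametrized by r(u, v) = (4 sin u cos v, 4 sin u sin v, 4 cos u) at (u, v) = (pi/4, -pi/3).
K = 1/16

Coefficients of the first fundamental form: E = 16, F = 0, G = 16*sin(u)^2.
Coefficients of the second fundamental form: L = -4*sin(u)/Abs(sin(u)), M = 0, N = -4*sin(u)^3/Abs(sin(u)).
Assemble K = (LN − M²)/(EG − F²) = 1/16. At (u, v) = (pi/4, -pi/3): K = 1/16.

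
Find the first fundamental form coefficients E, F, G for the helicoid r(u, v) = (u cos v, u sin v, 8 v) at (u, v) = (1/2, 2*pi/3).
E = 1;  F = 0;  G = 257/4

Partials: r_u = (cos(v), sin(v), 0), r_v = (-u*sin(v), u*cos(v), 8). As functions of (u, v):
  E = r_u · r_u = 1,
  F = r_u · r_v = 0,
  G = r_v · r_v = u^2 + 64.
Evaluating at (u, v) = (1/2, 2*pi/3): E = 1, F = 0, G = 257/4.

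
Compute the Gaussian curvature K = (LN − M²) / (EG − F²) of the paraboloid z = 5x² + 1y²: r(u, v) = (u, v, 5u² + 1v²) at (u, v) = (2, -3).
K = 20/190969

Coefficients of the first fundamental form: E = 100*u^2 + 1, F = 20*u*v, G = 4*v^2 + 1.
Coefficients of the second fundamental form: L = 10/sqrt(100*u^2 + 4*v^2 + 1), M = 0, N = 2/sqrt(100*u^2 + 4*v^2 + 1).
Assemble K = (LN − M²)/(EG − F²) = 20/(10000*u^4 + 800*u^2*v^2 + 200*u^2 + 16*v^4 + 8*v^2 + 1). At (u, v) = (2, -3): K = 20/190969.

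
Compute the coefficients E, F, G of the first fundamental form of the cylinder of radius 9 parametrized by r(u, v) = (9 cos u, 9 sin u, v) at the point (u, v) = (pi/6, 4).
E = 81;  F = 0;  G = 1

Partials: r_u = (-9*sin(u), 9*cos(u), 0), r_v = (0, 0, 1). As functions of (u, v):
  E = r_u · r_u = 81,
  F = r_u · r_v = 0,
  G = r_v · r_v = 1.
Evaluating at (u, v) = (pi/6, 4): E = 81, F = 0, G = 1.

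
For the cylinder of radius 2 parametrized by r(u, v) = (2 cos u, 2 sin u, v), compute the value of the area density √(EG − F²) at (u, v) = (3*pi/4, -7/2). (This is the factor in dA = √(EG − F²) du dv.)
√(EG − F²)|_{(3*pi/4, -7/2)} = 2

E = 4, F = 0, G = 1, so EG − F² = 4. Taking the positive square root: √(EG − F²) = 2. At (u, v) = (3*pi/4, -7/2): 2.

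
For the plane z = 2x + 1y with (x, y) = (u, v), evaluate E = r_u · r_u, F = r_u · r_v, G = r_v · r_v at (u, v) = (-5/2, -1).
E = 5;  F = 2;  G = 2

Partials: r_u = (1, 0, 2), r_v = (0, 1, 1). As functions of (u, v):
  E = r_u · r_u = 5,
  F = r_u · r_v = 2,
  G = r_v · r_v = 2.
Evaluating at (u, v) = (-5/2, -1): E = 5, F = 2, G = 2.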